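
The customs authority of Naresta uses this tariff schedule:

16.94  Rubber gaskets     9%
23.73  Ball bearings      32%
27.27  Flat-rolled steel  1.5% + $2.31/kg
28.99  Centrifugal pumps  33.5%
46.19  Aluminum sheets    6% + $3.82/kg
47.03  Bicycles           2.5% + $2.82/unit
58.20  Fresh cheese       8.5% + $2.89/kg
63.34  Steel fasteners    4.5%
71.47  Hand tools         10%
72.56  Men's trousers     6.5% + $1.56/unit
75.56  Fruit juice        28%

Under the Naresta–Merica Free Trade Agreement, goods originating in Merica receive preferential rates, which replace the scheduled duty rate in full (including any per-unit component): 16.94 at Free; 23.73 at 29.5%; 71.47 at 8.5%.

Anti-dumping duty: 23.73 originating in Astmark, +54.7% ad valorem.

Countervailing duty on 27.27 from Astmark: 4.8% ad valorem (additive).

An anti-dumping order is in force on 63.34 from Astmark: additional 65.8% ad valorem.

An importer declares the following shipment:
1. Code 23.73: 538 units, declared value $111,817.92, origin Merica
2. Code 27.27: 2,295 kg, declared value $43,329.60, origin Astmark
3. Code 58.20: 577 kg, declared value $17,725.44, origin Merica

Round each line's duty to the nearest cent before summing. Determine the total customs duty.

Line 1 (23.73, Merica, 538 units, $111,817.92):
Base rate for 23.73 is 32%.
Origin Merica qualifies under the Naresta–Merica agreement and 23.73 is covered: preferential rate 29.5% applies instead.
The additional-duty order on 23.73 targets Astmark, not Merica; it does not apply.
Duty = $111,817.92 × 29.5% = $32,986.29.
Line 2 (27.27, Astmark, 2,295 kg, $43,329.60):
Base rate for 27.27 is 1.5% + $2.31/kg.
Additional duty on 27.27 from Astmark: +4.8%. Applied ad valorem rate: 1.5% + 4.8% = 6.3%.
Duty = $43,329.60 × 6.3% + 2,295 × $2.31 = $8,031.21.
Line 3 (58.20, Merica, 577 kg, $17,725.44):
Base rate for 58.20 is 8.5% + $2.89/kg.
Origin Merica is the FTA partner but 58.20 is not on the preference list; base rate stands.
Duty = $17,725.44 × 8.5% + 577 × $2.89 = $3,174.19.
Total = $32,986.29 + $8,031.21 + $3,174.19 = $44,191.69.

$44,191.69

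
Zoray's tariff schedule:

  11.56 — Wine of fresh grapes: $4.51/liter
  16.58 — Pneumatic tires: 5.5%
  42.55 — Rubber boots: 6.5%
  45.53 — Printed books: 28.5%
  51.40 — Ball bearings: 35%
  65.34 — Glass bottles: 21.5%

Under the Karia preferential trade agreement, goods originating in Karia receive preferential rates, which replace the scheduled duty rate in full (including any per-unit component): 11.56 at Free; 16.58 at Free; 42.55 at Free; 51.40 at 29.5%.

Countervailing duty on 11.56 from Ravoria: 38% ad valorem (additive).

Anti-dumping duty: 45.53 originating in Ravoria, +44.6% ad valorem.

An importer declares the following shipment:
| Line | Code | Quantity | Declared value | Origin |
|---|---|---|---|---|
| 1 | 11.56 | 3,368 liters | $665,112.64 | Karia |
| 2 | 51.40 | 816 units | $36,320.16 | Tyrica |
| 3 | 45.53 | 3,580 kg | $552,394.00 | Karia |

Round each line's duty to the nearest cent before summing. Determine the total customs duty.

$170,144.35

Line 1 (11.56, Karia, 3,368 liters, $665,112.64):
Base rate for 11.56 is $4.51/liter.
Origin Karia qualifies under the Zoray–Karia agreement and 11.56 is covered: preferential rate Free applies instead.
The additional-duty order on 11.56 targets Ravoria, not Karia; it does not apply.
Duty = $665,112.64 × 0% = $0.00.
Line 2 (51.40, Tyrica, 816 units, $36,320.16):
Base rate for 51.40 is 35%.
51.40 has an FTA preferential rate, but origin Tyrica is not Karia; base rate stands.
Duty = $36,320.16 × 35% = $12,712.06.
Line 3 (45.53, Karia, 3,580 kg, $552,394.00):
Base rate for 45.53 is 28.5%.
Origin Karia is the FTA partner but 45.53 is not on the preference list; base rate stands.
The additional-duty order on 45.53 targets Ravoria, not Karia; it does not apply.
Duty = $552,394.00 × 28.5% = $157,432.29.
Total = $0.00 + $12,712.06 + $157,432.29 = $170,144.35.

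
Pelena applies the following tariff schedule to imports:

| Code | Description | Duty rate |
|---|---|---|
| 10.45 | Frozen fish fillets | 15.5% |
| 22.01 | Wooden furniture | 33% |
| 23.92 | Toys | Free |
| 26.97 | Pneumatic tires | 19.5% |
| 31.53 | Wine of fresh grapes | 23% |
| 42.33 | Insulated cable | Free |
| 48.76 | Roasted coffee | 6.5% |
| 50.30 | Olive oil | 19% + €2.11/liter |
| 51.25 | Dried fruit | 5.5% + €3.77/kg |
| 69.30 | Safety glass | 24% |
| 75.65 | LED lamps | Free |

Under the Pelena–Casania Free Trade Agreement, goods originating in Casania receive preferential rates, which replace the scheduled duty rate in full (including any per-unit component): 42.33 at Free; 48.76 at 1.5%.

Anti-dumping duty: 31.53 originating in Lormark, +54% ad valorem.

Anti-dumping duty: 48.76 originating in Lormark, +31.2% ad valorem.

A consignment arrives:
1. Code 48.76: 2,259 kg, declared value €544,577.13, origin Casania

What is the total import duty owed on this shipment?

€8,168.66

Line 1 (48.76, Casania, 2,259 kg, €544,577.13):
Base rate for 48.76 is 6.5%.
Origin Casania qualifies under the Pelena–Casania agreement and 48.76 is covered: preferential rate 1.5% applies instead.
The additional-duty order on 48.76 targets Lormark, not Casania; it does not apply.
Duty = €544,577.13 × 1.5% = €8,168.66.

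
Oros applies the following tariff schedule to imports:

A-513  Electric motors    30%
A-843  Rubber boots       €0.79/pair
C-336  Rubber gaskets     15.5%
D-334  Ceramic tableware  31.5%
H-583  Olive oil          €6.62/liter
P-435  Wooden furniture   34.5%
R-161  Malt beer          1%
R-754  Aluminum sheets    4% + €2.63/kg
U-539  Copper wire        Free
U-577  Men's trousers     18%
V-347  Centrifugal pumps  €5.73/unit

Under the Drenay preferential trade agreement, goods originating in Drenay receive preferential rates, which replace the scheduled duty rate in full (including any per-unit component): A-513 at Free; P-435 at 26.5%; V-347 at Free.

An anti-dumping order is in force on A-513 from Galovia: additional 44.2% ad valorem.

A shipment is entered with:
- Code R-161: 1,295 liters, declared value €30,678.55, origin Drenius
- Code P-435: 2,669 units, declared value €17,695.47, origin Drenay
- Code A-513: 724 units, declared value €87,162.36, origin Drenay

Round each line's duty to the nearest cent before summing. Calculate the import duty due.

€4,996.09

Line 1 (R-161, Drenius, 1,295 liters, €30,678.55):
Base rate for R-161 is 1%.
Duty = €30,678.55 × 1% = €306.79.
Line 2 (P-435, Drenay, 2,669 units, €17,695.47):
Base rate for P-435 is 34.5%.
Origin Drenay qualifies under the Oros–Drenay agreement and P-435 is covered: preferential rate 26.5% applies instead.
Duty = €17,695.47 × 26.5% = €4,689.30.
Line 3 (A-513, Drenay, 724 units, €87,162.36):
Base rate for A-513 is 30%.
Origin Drenay qualifies under the Oros–Drenay agreement and A-513 is covered: preferential rate Free applies instead.
The additional-duty order on A-513 targets Galovia, not Drenay; it does not apply.
Duty = €87,162.36 × 0% = €0.00.
Total = €306.79 + €4,689.30 + €0.00 = €4,996.09.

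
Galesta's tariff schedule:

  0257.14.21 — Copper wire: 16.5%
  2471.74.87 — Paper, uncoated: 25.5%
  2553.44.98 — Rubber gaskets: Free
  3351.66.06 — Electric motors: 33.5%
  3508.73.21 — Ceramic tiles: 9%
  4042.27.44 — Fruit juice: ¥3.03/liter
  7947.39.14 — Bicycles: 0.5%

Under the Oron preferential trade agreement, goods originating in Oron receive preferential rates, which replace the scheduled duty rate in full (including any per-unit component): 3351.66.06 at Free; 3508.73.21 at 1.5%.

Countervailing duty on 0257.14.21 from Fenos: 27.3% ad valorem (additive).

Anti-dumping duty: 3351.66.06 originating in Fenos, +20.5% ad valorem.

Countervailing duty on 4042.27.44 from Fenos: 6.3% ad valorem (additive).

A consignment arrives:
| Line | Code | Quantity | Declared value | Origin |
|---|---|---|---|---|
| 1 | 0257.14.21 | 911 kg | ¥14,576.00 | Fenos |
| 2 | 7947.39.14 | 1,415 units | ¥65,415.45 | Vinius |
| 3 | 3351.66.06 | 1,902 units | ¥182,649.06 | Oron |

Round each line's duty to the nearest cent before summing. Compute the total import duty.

¥6,711.37

Line 1 (0257.14.21, Fenos, 911 kg, ¥14,576.00):
Base rate for 0257.14.21 is 16.5%.
Additional duty on 0257.14.21 from Fenos: +27.3%. Applied ad valorem rate: 16.5% + 27.3% = 43.8%.
Duty = ¥14,576.00 × 43.8% = ¥6,384.29.
Line 2 (7947.39.14, Vinius, 1,415 units, ¥65,415.45):
Base rate for 7947.39.14 is 0.5%.
Duty = ¥65,415.45 × 0.5% = ¥327.08.
Line 3 (3351.66.06, Oron, 1,902 units, ¥182,649.06):
Base rate for 3351.66.06 is 33.5%.
Origin Oron qualifies under the Galesta–Oron agreement and 3351.66.06 is covered: preferential rate Free applies instead.
The additional-duty order on 3351.66.06 targets Fenos, not Oron; it does not apply.
Duty = ¥182,649.06 × 0% = ¥0.00.
Total = ¥6,384.29 + ¥327.08 + ¥0.00 = ¥6,711.37.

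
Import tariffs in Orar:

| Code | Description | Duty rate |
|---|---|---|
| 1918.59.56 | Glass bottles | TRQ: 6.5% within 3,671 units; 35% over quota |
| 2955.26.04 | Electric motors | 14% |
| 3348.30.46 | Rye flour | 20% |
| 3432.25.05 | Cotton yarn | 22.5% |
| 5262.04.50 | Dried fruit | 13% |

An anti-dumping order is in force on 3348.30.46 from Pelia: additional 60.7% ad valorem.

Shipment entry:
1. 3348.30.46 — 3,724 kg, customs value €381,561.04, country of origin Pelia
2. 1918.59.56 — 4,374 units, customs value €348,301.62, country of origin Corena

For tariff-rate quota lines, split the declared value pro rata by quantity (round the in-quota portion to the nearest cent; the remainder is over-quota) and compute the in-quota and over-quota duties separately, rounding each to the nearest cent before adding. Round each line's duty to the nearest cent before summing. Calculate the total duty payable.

Line 1 (3348.30.46, Pelia, 3,724 kg, €381,561.04):
Base rate for 3348.30.46 is 20%.
Additional duty on 3348.30.46 from Pelia: +60.7%. Applied ad valorem rate: 20% + 60.7% = 80.7%.
Duty = €381,561.04 × 80.7% = €307,919.76.
Line 2 (1918.59.56, Corena, 4,374 units, €348,301.62):
Code 1918.59.56 is under a tariff-rate quota (threshold 3,671 units). In-quota: 3,671 units at 6.5%; over-quota: 703 units at 35%.
Pro-rata value split: in-quota = €348,301.62 × 3,671/4,374 = €292,321.73; over-quota = €348,301.62 − €292,321.73 = €55,979.89.
In-quota duty = €292,321.73 × 6.5% = €19,000.91. Over-quota duty = €55,979.89 × 35% = €19,592.96.
Line duty = €19,000.91 + €19,592.96 = €38,593.87.
Total = €307,919.76 + €38,593.87 = €346,513.63.

€346,513.63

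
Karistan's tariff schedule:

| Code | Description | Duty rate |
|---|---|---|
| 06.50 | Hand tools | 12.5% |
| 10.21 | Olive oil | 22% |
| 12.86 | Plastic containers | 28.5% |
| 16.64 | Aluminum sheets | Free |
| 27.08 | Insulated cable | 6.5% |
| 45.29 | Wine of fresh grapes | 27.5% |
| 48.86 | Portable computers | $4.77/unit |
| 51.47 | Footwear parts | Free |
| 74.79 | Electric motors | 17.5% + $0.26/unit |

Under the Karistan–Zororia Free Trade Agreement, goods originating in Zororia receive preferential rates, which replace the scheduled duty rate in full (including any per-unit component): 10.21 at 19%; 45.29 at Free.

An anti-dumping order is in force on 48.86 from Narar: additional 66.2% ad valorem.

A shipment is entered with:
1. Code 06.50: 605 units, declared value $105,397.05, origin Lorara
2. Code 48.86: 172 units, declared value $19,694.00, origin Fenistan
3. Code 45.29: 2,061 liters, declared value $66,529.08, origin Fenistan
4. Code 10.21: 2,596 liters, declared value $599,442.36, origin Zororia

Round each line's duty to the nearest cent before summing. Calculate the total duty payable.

Line 1 (06.50, Lorara, 605 units, $105,397.05):
Base rate for 06.50 is 12.5%.
Duty = $105,397.05 × 12.5% = $13,174.63.
Line 2 (48.86, Fenistan, 172 units, $19,694.00):
Base rate for 48.86 is $4.77/unit.
The additional-duty order on 48.86 targets Narar, not Fenistan; it does not apply.
Duty = 172 × $4.77 = $820.44.
Line 3 (45.29, Fenistan, 2,061 liters, $66,529.08):
Base rate for 45.29 is 27.5%.
45.29 has an FTA preferential rate, but origin Fenistan is not Zororia; base rate stands.
Duty = $66,529.08 × 27.5% = $18,295.50.
Line 4 (10.21, Zororia, 2,596 liters, $599,442.36):
Base rate for 10.21 is 22%.
Origin Zororia qualifies under the Karistan–Zororia agreement and 10.21 is covered: preferential rate 19% applies instead.
Duty = $599,442.36 × 19% = $113,894.05.
Total = $13,174.63 + $820.44 + $18,295.50 + $113,894.05 = $146,184.62.

$146,184.62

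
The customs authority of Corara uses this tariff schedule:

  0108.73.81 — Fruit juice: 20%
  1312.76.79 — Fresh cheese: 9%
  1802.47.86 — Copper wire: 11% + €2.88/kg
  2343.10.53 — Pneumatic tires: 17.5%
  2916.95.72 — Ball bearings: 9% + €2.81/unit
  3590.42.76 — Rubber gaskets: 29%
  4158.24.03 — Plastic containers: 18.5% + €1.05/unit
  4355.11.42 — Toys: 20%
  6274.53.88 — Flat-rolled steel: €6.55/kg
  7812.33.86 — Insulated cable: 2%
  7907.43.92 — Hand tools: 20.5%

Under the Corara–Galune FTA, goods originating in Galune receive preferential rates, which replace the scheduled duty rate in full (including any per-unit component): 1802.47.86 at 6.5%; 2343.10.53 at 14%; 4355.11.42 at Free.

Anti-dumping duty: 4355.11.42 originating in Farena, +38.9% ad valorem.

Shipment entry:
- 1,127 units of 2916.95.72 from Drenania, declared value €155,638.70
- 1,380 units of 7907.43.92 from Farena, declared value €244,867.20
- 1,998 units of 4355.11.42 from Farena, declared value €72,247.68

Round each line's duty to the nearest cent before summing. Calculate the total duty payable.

€109,926.01

Line 1 (2916.95.72, Drenania, 1,127 units, €155,638.70):
Base rate for 2916.95.72 is 9% + €2.81/unit.
Duty = €155,638.70 × 9% + 1,127 × €2.81 = €17,174.35.
Line 2 (7907.43.92, Farena, 1,380 units, €244,867.20):
Base rate for 7907.43.92 is 20.5%.
Duty = €244,867.20 × 20.5% = €50,197.78.
Line 3 (4355.11.42, Farena, 1,998 units, €72,247.68):
Base rate for 4355.11.42 is 20%.
4355.11.42 has an FTA preferential rate, but origin Farena is not Galune; base rate stands.
Additional duty on 4355.11.42 from Farena: +38.9%. Applied ad valorem rate: 20% + 38.9% = 58.9%.
Duty = €72,247.68 × 58.9% = €42,553.88.
Total = €17,174.35 + €50,197.78 + €42,553.88 = €109,926.01.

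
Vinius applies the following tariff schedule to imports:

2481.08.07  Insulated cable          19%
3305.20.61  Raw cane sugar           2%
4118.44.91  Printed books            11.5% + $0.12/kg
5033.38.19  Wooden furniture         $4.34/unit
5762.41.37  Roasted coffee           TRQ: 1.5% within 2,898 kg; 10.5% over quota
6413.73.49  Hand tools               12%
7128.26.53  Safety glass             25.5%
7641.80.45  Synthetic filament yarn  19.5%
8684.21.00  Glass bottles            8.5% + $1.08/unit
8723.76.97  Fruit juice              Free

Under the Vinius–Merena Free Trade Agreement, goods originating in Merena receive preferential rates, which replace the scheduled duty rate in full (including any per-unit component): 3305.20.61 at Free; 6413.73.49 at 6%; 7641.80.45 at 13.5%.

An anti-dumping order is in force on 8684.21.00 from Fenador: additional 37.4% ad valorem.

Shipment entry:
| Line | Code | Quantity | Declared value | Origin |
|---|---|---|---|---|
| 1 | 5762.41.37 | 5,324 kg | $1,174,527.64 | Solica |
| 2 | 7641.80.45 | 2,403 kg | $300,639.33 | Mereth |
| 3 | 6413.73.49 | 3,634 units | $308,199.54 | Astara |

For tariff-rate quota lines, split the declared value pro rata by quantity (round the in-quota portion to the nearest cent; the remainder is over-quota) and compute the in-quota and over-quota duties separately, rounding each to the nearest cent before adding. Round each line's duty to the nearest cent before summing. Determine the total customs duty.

$161,394.52

Line 1 (5762.41.37, Solica, 5,324 kg, $1,174,527.64):
Code 5762.41.37 is under a tariff-rate quota (threshold 2,898 kg). In-quota: 2,898 kg at 1.5%; over-quota: 2,426 kg at 10.5%.
Pro-rata value split: in-quota = $1,174,527.64 × 2,898/5,324 = $639,327.78; over-quota = $1,174,527.64 − $639,327.78 = $535,199.86.
In-quota duty = $639,327.78 × 1.5% = $9,589.92. Over-quota duty = $535,199.86 × 10.5% = $56,195.99.
Line duty = $9,589.92 + $56,195.99 = $65,785.91.
Line 2 (7641.80.45, Mereth, 2,403 kg, $300,639.33):
Base rate for 7641.80.45 is 19.5%.
7641.80.45 has an FTA preferential rate, but origin Mereth is not Merena; base rate stands.
Duty = $300,639.33 × 19.5% = $58,624.67.
Line 3 (6413.73.49, Astara, 3,634 units, $308,199.54):
Base rate for 6413.73.49 is 12%.
6413.73.49 has an FTA preferential rate, but origin Astara is not Merena; base rate stands.
Duty = $308,199.54 × 12% = $36,983.94.
Total = $65,785.91 + $58,624.67 + $36,983.94 = $161,394.52.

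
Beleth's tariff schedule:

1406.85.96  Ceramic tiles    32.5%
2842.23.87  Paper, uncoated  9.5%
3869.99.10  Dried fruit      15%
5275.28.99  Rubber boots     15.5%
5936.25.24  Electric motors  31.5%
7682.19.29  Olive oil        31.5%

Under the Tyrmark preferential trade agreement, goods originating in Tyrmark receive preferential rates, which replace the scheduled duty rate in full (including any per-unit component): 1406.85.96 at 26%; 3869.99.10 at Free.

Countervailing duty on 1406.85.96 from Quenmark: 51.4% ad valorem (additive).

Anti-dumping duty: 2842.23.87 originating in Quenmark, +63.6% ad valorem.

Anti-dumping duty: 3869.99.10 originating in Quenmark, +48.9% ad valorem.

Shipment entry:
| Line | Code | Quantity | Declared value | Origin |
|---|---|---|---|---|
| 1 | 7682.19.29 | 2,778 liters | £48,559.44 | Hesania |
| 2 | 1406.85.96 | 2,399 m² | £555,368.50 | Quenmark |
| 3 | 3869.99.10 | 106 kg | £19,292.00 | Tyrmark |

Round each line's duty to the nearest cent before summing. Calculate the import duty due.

£481,250.39

Line 1 (7682.19.29, Hesania, 2,778 liters, £48,559.44):
Base rate for 7682.19.29 is 31.5%.
Duty = £48,559.44 × 31.5% = £15,296.22.
Line 2 (1406.85.96, Quenmark, 2,399 m², £555,368.50):
Base rate for 1406.85.96 is 32.5%.
1406.85.96 has an FTA preferential rate, but origin Quenmark is not Tyrmark; base rate stands.
Additional duty on 1406.85.96 from Quenmark: +51.4%. Applied ad valorem rate: 32.5% + 51.4% = 83.9%.
Duty = £555,368.50 × 83.9% = £465,954.17.
Line 3 (3869.99.10, Tyrmark, 106 kg, £19,292.00):
Base rate for 3869.99.10 is 15%.
Origin Tyrmark qualifies under the Beleth–Tyrmark agreement and 3869.99.10 is covered: preferential rate Free applies instead.
The additional-duty order on 3869.99.10 targets Quenmark, not Tyrmark; it does not apply.
Duty = £19,292.00 × 0% = £0.00.
Total = £15,296.22 + £465,954.17 + £0.00 = £481,250.39.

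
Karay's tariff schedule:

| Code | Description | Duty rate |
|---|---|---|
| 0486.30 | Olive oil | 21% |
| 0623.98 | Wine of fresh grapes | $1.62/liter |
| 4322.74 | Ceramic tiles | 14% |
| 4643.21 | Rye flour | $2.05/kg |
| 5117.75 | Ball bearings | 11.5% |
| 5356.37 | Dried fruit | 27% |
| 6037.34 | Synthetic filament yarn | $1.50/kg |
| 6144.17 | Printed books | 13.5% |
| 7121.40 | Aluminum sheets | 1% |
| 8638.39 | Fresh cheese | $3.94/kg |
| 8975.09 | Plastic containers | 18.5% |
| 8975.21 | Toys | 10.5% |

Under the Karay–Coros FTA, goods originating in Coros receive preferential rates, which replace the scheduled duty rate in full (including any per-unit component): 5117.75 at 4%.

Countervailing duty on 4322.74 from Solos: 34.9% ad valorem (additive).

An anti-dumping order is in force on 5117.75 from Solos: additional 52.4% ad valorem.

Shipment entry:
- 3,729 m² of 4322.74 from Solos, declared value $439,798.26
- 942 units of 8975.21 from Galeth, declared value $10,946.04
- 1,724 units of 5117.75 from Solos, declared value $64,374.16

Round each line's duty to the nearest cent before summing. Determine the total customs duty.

$257,345.77

Line 1 (4322.74, Solos, 3,729 m², $439,798.26):
Base rate for 4322.74 is 14%.
Additional duty on 4322.74 from Solos: +34.9%. Applied ad valorem rate: 14% + 34.9% = 48.9%.
Duty = $439,798.26 × 48.9% = $215,061.35.
Line 2 (8975.21, Galeth, 942 units, $10,946.04):
Base rate for 8975.21 is 10.5%.
Duty = $10,946.04 × 10.5% = $1,149.33.
Line 3 (5117.75, Solos, 1,724 units, $64,374.16):
Base rate for 5117.75 is 11.5%.
5117.75 has an FTA preferential rate, but origin Solos is not Coros; base rate stands.
Additional duty on 5117.75 from Solos: +52.4%. Applied ad valorem rate: 11.5% + 52.4% = 63.9%.
Duty = $64,374.16 × 63.9% = $41,135.09.
Total = $215,061.35 + $1,149.33 + $41,135.09 = $257,345.77.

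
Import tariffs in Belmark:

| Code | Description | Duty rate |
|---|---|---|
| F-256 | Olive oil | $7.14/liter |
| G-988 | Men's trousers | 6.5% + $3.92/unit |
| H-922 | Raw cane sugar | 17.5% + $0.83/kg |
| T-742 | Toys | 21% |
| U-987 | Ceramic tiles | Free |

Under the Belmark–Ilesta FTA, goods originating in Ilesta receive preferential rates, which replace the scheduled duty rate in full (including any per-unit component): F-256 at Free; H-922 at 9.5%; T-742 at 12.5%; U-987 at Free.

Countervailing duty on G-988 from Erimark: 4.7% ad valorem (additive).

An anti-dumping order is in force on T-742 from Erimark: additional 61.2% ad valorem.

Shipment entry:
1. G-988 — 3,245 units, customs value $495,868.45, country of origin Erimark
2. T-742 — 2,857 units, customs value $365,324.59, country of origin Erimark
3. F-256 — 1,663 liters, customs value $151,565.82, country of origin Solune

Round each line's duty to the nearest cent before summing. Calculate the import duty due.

$380,428.30

Line 1 (G-988, Erimark, 3,245 units, $495,868.45):
Base rate for G-988 is 6.5% + $3.92/unit.
Additional duty on G-988 from Erimark: +4.7%. Applied ad valorem rate: 6.5% + 4.7% = 11.2%.
Duty = $495,868.45 × 11.2% + 3,245 × $3.92 = $68,257.67.
Line 2 (T-742, Erimark, 2,857 units, $365,324.59):
Base rate for T-742 is 21%.
T-742 has an FTA preferential rate, but origin Erimark is not Ilesta; base rate stands.
Additional duty on T-742 from Erimark: +61.2%. Applied ad valorem rate: 21% + 61.2% = 82.2%.
Duty = $365,324.59 × 82.2% = $300,296.81.
Line 3 (F-256, Solune, 1,663 liters, $151,565.82):
Base rate for F-256 is $7.14/liter.
F-256 has an FTA preferential rate, but origin Solune is not Ilesta; base rate stands.
Duty = 1,663 × $7.14 = $11,873.82.
Total = $68,257.67 + $300,296.81 + $11,873.82 = $380,428.30.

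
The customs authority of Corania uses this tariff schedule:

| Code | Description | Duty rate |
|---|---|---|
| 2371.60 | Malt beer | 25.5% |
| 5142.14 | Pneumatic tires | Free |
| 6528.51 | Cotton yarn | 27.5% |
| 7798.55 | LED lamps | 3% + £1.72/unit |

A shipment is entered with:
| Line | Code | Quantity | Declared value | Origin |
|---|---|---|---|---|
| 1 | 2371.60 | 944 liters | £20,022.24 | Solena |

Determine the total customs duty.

£5,105.67

Line 1 (2371.60, Solena, 944 liters, £20,022.24):
Base rate for 2371.60 is 25.5%.
Duty = £20,022.24 × 25.5% = £5,105.67.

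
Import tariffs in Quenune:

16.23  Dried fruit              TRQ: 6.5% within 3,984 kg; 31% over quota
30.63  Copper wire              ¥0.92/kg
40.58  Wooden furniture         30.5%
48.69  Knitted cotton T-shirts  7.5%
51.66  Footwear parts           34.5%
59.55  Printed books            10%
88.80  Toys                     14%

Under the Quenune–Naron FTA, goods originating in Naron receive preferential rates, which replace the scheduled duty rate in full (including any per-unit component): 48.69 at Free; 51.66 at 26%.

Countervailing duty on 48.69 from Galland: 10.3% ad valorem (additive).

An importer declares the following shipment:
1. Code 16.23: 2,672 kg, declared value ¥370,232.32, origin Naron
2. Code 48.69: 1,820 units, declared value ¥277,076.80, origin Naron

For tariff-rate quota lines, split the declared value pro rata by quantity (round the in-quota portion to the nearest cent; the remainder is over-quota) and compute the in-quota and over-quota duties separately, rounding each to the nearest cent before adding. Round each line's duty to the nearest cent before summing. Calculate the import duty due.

¥24,065.10

Line 1 (16.23, Naron, 2,672 kg, ¥370,232.32):
Code 16.23 is under a tariff-rate quota (threshold 3,984 kg). Quantity 2,672 kg is within the quota, so the in-quota rate 6.5% applies to the full value.
Duty = ¥370,232.32 × 6.5% = ¥24,065.10.
Line 2 (48.69, Naron, 1,820 units, ¥277,076.80):
Base rate for 48.69 is 7.5%.
Origin Naron qualifies under the Quenune–Naron agreement and 48.69 is covered: preferential rate Free applies instead.
The additional-duty order on 48.69 targets Galland, not Naron; it does not apply.
Duty = ¥277,076.80 × 0% = ¥0.00.
Total = ¥24,065.10 + ¥0.00 = ¥24,065.10.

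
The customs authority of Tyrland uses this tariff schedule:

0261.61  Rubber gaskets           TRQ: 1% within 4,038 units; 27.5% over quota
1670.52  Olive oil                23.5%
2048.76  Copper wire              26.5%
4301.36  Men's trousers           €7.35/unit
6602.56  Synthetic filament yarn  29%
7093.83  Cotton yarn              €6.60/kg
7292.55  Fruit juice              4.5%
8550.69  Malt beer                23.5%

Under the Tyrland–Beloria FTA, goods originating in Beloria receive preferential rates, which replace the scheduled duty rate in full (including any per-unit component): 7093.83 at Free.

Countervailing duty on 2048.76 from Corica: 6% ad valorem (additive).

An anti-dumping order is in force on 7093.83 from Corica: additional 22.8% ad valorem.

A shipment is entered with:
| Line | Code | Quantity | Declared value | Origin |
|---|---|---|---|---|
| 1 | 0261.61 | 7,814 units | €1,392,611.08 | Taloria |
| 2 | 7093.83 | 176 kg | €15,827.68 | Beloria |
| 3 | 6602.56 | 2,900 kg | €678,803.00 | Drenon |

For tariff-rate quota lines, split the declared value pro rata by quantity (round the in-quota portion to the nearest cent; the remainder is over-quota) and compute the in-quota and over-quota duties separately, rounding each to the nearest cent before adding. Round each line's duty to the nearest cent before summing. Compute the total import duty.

€389,113.04

Line 1 (0261.61, Taloria, 7,814 units, €1,392,611.08):
Code 0261.61 is under a tariff-rate quota (threshold 4,038 units). In-quota: 4,038 units at 1%; over-quota: 3,776 units at 27.5%.
Pro-rata value split: in-quota = €1,392,611.08 × 4,038/7,814 = €719,652.36; over-quota = €1,392,611.08 − €719,652.36 = €672,958.72.
In-quota duty = €719,652.36 × 1% = €7,196.52. Over-quota duty = €672,958.72 × 27.5% = €185,063.65.
Line duty = €7,196.52 + €185,063.65 = €192,260.17.
Line 2 (7093.83, Beloria, 176 kg, €15,827.68):
Base rate for 7093.83 is €6.60/kg.
Origin Beloria qualifies under the Tyrland–Beloria agreement and 7093.83 is covered: preferential rate Free applies instead.
The additional-duty order on 7093.83 targets Corica, not Beloria; it does not apply.
Duty = €15,827.68 × 0% = €0.00.
Line 3 (6602.56, Drenon, 2,900 kg, €678,803.00):
Base rate for 6602.56 is 29%.
Duty = €678,803.00 × 29% = €196,852.87.
Total = €192,260.17 + €0.00 + €196,852.87 = €389,113.04.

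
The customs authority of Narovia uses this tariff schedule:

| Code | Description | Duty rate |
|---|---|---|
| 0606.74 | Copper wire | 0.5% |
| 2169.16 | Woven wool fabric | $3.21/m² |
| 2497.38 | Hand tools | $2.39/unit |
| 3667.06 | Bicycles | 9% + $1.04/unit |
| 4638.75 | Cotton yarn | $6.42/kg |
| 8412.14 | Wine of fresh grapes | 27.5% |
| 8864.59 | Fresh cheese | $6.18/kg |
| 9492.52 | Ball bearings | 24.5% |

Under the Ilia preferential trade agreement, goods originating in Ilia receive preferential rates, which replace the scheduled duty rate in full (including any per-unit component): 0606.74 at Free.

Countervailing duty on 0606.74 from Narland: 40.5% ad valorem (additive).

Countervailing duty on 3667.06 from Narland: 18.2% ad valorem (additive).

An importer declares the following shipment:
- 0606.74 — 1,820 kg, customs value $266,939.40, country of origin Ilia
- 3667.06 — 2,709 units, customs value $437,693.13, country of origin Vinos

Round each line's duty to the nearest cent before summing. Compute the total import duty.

$42,209.74

Line 1 (0606.74, Ilia, 1,820 kg, $266,939.40):
Base rate for 0606.74 is 0.5%.
Origin Ilia qualifies under the Narovia–Ilia agreement and 0606.74 is covered: preferential rate Free applies instead.
The additional-duty order on 0606.74 targets Narland, not Ilia; it does not apply.
Duty = $266,939.40 × 0% = $0.00.
Line 2 (3667.06, Vinos, 2,709 units, $437,693.13):
Base rate for 3667.06 is 9% + $1.04/unit.
The additional-duty order on 3667.06 targets Narland, not Vinos; it does not apply.
Duty = $437,693.13 × 9% + 2,709 × $1.04 = $42,209.74.
Total = $0.00 + $42,209.74 = $42,209.74.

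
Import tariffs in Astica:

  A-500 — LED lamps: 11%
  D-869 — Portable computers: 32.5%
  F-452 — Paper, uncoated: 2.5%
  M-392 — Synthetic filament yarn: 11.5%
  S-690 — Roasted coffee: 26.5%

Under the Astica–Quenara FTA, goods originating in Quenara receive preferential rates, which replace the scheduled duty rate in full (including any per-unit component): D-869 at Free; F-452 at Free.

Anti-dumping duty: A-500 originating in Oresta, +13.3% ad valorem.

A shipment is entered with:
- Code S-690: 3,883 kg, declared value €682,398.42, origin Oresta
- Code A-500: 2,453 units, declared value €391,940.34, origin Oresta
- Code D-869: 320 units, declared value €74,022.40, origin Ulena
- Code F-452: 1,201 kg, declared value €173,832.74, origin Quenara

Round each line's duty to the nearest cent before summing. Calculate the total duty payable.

Line 1 (S-690, Oresta, 3,883 kg, €682,398.42):
Base rate for S-690 is 26.5%.
Duty = €682,398.42 × 26.5% = €180,835.58.
Line 2 (A-500, Oresta, 2,453 units, €391,940.34):
Base rate for A-500 is 11%.
Additional duty on A-500 from Oresta: +13.3%. Applied ad valorem rate: 11% + 13.3% = 24.3%.
Duty = €391,940.34 × 24.3% = €95,241.50.
Line 3 (D-869, Ulena, 320 units, €74,022.40):
Base rate for D-869 is 32.5%.
D-869 has an FTA preferential rate, but origin Ulena is not Quenara; base rate stands.
Duty = €74,022.40 × 32.5% = €24,057.28.
Line 4 (F-452, Quenara, 1,201 kg, €173,832.74):
Base rate for F-452 is 2.5%.
Origin Quenara qualifies under the Astica–Quenara agreement and F-452 is covered: preferential rate Free applies instead.
Duty = €173,832.74 × 0% = €0.00.
Total = €180,835.58 + €95,241.50 + €24,057.28 + €0.00 = €300,134.36.

€300,134.36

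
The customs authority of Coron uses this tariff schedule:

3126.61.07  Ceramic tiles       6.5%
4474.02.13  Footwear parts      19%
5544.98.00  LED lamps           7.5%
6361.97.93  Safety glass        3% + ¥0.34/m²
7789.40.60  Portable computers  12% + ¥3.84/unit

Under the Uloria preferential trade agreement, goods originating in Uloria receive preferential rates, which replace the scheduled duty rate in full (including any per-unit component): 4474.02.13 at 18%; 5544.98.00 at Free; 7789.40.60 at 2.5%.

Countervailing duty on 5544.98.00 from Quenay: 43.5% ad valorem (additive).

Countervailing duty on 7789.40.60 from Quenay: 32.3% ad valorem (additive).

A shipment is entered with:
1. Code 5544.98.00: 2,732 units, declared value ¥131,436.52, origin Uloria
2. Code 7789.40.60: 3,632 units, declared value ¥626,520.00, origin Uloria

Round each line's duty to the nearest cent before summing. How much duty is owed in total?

¥15,663.00

Line 1 (5544.98.00, Uloria, 2,732 units, ¥131,436.52):
Base rate for 5544.98.00 is 7.5%.
Origin Uloria qualifies under the Coron–Uloria agreement and 5544.98.00 is covered: preferential rate Free applies instead.
The additional-duty order on 5544.98.00 targets Quenay, not Uloria; it does not apply.
Duty = ¥131,436.52 × 0% = ¥0.00.
Line 2 (7789.40.60, Uloria, 3,632 units, ¥626,520.00):
Base rate for 7789.40.60 is 12% + ¥3.84/unit.
Origin Uloria qualifies under the Coron–Uloria agreement and 7789.40.60 is covered: preferential rate 2.5% applies instead.
The additional-duty order on 7789.40.60 targets Quenay, not Uloria; it does not apply.
Duty = ¥626,520.00 × 2.5% = ¥15,663.00.
Total = ¥0.00 + ¥15,663.00 = ¥15,663.00.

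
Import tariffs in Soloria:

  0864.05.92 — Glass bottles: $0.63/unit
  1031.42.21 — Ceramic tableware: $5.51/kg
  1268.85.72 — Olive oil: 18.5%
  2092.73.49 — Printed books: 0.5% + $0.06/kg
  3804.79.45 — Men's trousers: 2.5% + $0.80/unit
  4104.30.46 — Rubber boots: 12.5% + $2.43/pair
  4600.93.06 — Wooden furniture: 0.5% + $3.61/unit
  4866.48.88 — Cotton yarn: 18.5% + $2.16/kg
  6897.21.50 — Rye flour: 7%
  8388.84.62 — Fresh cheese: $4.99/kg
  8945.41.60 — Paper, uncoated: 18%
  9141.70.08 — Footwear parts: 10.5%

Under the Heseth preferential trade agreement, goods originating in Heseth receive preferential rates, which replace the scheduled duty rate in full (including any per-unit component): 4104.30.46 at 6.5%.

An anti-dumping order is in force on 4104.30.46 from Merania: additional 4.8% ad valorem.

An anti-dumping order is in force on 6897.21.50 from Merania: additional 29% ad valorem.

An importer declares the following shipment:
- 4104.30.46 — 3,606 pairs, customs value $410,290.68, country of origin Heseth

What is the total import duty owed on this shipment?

Line 1 (4104.30.46, Heseth, 3,606 pairs, $410,290.68):
Base rate for 4104.30.46 is 12.5% + $2.43/pair.
Origin Heseth qualifies under the Soloria–Heseth agreement and 4104.30.46 is covered: preferential rate 6.5% applies instead.
The additional-duty order on 4104.30.46 targets Merania, not Heseth; it does not apply.
Duty = $410,290.68 × 6.5% = $26,668.89.

$26,668.89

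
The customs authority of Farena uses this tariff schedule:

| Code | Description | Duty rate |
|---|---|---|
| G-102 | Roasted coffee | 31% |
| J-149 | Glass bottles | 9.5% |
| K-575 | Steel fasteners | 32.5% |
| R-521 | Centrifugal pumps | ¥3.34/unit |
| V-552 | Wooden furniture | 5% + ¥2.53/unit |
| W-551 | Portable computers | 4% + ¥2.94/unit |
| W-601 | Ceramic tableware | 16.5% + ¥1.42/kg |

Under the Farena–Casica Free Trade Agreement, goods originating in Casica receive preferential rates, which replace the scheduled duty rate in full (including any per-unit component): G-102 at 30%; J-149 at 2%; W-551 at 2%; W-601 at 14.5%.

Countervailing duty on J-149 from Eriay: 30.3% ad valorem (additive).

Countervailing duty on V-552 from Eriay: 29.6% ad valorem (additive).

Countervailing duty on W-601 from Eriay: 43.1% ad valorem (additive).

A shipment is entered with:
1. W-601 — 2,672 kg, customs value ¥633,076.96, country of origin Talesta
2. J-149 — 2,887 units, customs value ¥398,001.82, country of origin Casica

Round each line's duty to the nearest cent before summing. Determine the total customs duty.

Line 1 (W-601, Talesta, 2,672 kg, ¥633,076.96):
Base rate for W-601 is 16.5% + ¥1.42/kg.
W-601 has an FTA preferential rate, but origin Talesta is not Casica; base rate stands.
The additional-duty order on W-601 targets Eriay, not Talesta; it does not apply.
Duty = ¥633,076.96 × 16.5% + 2,672 × ¥1.42 = ¥108,251.94.
Line 2 (J-149, Casica, 2,887 units, ¥398,001.82):
Base rate for J-149 is 9.5%.
Origin Casica qualifies under the Farena–Casica agreement and J-149 is covered: preferential rate 2% applies instead.
The additional-duty order on J-149 targets Eriay, not Casica; it does not apply.
Duty = ¥398,001.82 × 2% = ¥7,960.04.
Total = ¥108,251.94 + ¥7,960.04 = ¥116,211.98.

¥116,211.98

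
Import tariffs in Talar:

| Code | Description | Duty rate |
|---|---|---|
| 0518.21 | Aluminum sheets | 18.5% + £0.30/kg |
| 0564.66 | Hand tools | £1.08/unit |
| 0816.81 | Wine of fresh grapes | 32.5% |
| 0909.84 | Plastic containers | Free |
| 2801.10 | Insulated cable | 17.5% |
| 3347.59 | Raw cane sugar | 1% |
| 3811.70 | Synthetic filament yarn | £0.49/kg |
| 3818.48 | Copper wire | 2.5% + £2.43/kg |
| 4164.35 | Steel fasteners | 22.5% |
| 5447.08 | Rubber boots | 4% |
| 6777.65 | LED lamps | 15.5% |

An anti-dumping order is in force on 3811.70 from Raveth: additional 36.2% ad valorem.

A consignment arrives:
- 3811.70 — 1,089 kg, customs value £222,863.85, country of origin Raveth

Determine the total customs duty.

Line 1 (3811.70, Raveth, 1,089 kg, £222,863.85):
Base rate for 3811.70 is £0.49/kg.
Additional duty on 3811.70 from Raveth: +36.2% ad valorem. Applied ad valorem rate = 36.2%.
Duty = £222,863.85 × 36.2% + 1,089 × £0.49 = £81,210.32.

£81,210.32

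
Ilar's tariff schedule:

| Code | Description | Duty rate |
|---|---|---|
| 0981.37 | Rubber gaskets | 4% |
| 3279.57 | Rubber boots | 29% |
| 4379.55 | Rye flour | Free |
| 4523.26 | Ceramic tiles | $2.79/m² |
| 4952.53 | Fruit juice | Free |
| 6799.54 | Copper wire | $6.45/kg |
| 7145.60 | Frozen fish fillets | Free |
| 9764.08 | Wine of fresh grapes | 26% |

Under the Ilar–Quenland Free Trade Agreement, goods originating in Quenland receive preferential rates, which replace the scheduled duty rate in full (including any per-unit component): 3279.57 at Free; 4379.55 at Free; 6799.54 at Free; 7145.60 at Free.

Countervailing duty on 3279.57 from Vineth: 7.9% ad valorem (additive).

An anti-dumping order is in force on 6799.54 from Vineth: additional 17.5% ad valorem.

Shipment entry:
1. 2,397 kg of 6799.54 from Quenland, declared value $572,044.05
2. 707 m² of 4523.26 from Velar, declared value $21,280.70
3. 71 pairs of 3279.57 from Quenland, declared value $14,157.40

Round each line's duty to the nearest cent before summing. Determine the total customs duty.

$1,972.53

Line 1 (6799.54, Quenland, 2,397 kg, $572,044.05):
Base rate for 6799.54 is $6.45/kg.
Origin Quenland qualifies under the Ilar–Quenland agreement and 6799.54 is covered: preferential rate Free applies instead.
The additional-duty order on 6799.54 targets Vineth, not Quenland; it does not apply.
Duty = $572,044.05 × 0% = $0.00.
Line 2 (4523.26, Velar, 707 m², $21,280.70):
Base rate for 4523.26 is $2.79/m².
Duty = 707 × $2.79 = $1,972.53.
Line 3 (3279.57, Quenland, 71 pairs, $14,157.40):
Base rate for 3279.57 is 29%.
Origin Quenland qualifies under the Ilar–Quenland agreement and 3279.57 is covered: preferential rate Free applies instead.
The additional-duty order on 3279.57 targets Vineth, not Quenland; it does not apply.
Duty = $14,157.40 × 0% = $0.00.
Total = $0.00 + $1,972.53 + $0.00 = $1,972.53.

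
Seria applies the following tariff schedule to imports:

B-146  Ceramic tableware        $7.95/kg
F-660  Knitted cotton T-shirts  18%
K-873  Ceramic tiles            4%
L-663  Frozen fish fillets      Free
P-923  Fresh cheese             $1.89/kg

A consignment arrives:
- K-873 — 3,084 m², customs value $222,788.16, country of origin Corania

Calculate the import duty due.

Line 1 (K-873, Corania, 3,084 m², $222,788.16):
Base rate for K-873 is 4%.
Duty = $222,788.16 × 4% = $8,911.53.

$8,911.53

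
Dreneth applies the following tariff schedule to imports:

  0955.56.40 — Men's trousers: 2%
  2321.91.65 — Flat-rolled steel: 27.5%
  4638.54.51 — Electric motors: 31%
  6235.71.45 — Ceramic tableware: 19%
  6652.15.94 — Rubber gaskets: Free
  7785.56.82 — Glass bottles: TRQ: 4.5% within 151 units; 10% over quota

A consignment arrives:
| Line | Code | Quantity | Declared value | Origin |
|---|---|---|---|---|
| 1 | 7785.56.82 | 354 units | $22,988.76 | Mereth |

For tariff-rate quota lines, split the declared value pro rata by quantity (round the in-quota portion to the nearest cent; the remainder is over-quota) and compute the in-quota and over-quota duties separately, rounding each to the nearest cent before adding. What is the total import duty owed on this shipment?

$1,759.55

Line 1 (7785.56.82, Mereth, 354 units, $22,988.76):
Code 7785.56.82 is under a tariff-rate quota (threshold 151 units). In-quota: 151 units at 4.5%; over-quota: 203 units at 10%.
Pro-rata value split: in-quota = $22,988.76 × 151/354 = $9,805.94; over-quota = $22,988.76 − $9,805.94 = $13,182.82.
In-quota duty = $9,805.94 × 4.5% = $441.27. Over-quota duty = $13,182.82 × 10% = $1,318.28.
Line duty = $441.27 + $1,318.28 = $1,759.55.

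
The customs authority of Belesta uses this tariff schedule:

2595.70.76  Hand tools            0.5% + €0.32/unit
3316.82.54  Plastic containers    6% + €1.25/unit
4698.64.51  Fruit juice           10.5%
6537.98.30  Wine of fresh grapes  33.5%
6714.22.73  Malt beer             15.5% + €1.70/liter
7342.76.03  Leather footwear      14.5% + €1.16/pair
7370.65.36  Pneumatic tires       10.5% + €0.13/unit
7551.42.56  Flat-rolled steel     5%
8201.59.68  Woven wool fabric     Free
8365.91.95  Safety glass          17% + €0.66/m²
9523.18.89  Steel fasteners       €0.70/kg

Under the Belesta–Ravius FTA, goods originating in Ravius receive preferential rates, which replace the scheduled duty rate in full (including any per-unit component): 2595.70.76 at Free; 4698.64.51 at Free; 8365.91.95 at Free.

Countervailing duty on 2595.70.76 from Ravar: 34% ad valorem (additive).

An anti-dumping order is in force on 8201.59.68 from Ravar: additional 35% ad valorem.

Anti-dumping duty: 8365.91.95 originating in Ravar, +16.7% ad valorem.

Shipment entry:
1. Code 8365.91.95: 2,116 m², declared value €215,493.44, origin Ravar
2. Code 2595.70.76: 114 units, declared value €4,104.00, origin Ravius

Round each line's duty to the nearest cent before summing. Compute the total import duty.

Line 1 (8365.91.95, Ravar, 2,116 m², €215,493.44):
Base rate for 8365.91.95 is 17% + €0.66/m².
8365.91.95 has an FTA preferential rate, but origin Ravar is not Ravius; base rate stands.
Additional duty on 8365.91.95 from Ravar: +16.7%. Applied ad valorem rate: 17% + 16.7% = 33.7%.
Duty = €215,493.44 × 33.7% + 2,116 × €0.66 = €74,017.85.
Line 2 (2595.70.76, Ravius, 114 units, €4,104.00):
Base rate for 2595.70.76 is 0.5% + €0.32/unit.
Origin Ravius qualifies under the Belesta–Ravius agreement and 2595.70.76 is covered: preferential rate Free applies instead.
The additional-duty order on 2595.70.76 targets Ravar, not Ravius; it does not apply.
Duty = €4,104.00 × 0% = €0.00.
Total = €74,017.85 + €0.00 = €74,017.85.

€74,017.85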